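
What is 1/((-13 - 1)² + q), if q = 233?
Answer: 1/429 ≈ 0.0023310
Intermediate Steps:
1/((-13 - 1)² + q) = 1/((-13 - 1)² + 233) = 1/((-14)² + 233) = 1/(196 + 233) = 1/429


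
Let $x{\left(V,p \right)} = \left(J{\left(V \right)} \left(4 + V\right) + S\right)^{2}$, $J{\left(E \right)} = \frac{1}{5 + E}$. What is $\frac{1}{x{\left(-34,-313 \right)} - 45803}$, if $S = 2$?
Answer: $- \frac{841}{38512579} \approx -2.1837 \cdot 10^{-5}$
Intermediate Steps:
$x{\left(V,p \right)} = \left(2 + \frac{4 + V}{5 + V}\right)^{2}$ ($x{\left(V,p \right)} = \left(\frac{4 + V}{5 + V} + 2\right)^{2} = \left(2 + \frac{4 + V}{5 + V}\right)^{2}$)
$\frac{1}{x{\left(-34,-313 \right)} - 45803} = \frac{1}{\frac{\left(14 + 3 \left(-34\right)\right)^{2}}{\left(5 - 34\right)^{2}} - 45803} = \frac{1}{\frac{\left(14 - 102\right)^{2}}{841} - 45803} = \frac{1}{\frac{\left(-88\right)^{2}}{841} - 45803} = \frac{1}{\frac{1}{841} \cdot 7744 - 45803} = \frac{1}{\frac{7744}{841} - 45803} = \frac{1}{- \frac{38512579}{841}} = - \frac{841}{38512579}$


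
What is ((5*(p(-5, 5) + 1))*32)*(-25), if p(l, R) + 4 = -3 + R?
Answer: 4000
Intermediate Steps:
p(l, R) = -7 + R (p(l, R) = -4 + (-3 + R) = -7 + R)
((5*(p(-5, 5) + 1))*32)*(-25) = ((5*((-7 + 5) + 1))*32)*(-25) = ((5*(-2 + 1))*32)*(-25) = ((5*(-1))*32)*(-25) = -5*32*(-25) = -160*(-25) = 4000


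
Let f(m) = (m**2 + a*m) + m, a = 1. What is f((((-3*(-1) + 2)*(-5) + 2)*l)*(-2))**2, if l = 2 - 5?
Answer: 352237824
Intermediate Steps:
l = -3
f(m) = m**2 + 2*m (f(m) = (m**2 + 1*m) + m = (m**2 + m) + m = (m + m**2) + m = m**2 + 2*m)
f((((-3*(-1) + 2)*(-5) + 2)*l)*(-2))**2 = (((((-3*(-1) + 2)*(-5) + 2)*(-3))*(-2))*(2 + (((-3*(-1) + 2)*(-5) + 2)*(-3))*(-2)))**2 = (((((3 + 2)*(-5) + 2)*(-3))*(-2))*(2 + (((3 + 2)*(-5) + 2)*(-3))*(-2)))**2 = ((((5*(-5) + 2)*(-3))*(-2))*(2 + ((5*(-5) + 2)*(-3))*(-2)))**2 = ((((-25 + 2)*(-3))*(-2))*(2 + ((-25 + 2)*(-3))*(-2)))**2 = ((-23*(-3)*(-2))*(2 - 23*(-3)*(-2)))**2 = ((69*(-2))*(2 + 69*(-2)))**2 = (-138*(2 - 138))**2 = (-138*(-136))**2 = 18768**2 = 352237824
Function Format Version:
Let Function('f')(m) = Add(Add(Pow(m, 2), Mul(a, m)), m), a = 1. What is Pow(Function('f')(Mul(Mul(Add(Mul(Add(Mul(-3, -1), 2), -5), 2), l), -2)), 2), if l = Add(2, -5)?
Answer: 352237824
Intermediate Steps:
l = -3
Function('f')(m) = Add(Pow(m, 2), Mul(2, m)) (Function('f')(m) = Add(Add(Pow(m, 2), Mul(1, m)), m) = Add(Add(Pow(m, 2), m), m) = Add(Add(m, Pow(m, 2)), m) = Add(Pow(m, 2), Mul(2, m)))
Pow(Function('f')(Mul(Mul(Add(Mul(Add(Mul(-3, -1), 2), -5), 2), l), -2)), 2) = Pow(Mul(Mul(Mul(Add(Mul(Add(Mul(-3, -1), 2), -5), 2), -3), -2), Add(2, Mul(Mul(Add(Mul(Add(Mul(-3, -1), 2), -5), 2), -3), -2))), 2) = Pow(Mul(Mul(Mul(Add(Mul(Add(3, 2), -5), 2), -3), -2), Add(2, Mul(Mul(Add(Mul(Add(3, 2), -5), 2), -3), -2))), 2) = Pow(Mul(Mul(Mul(Add(Mul(5, -5), 2), -3), -2), Add(2, Mul(Mul(Add(Mul(5, -5), 2), -3), -2))), 2) = Pow(Mul(Mul(Mul(Add(-25, 2), -3), -2), Add(2, Mul(Mul(Add(-25, 2), -3), -2))), 2) = Pow(Mul(Mul(Mul(-23, -3), -2), Add(2, Mul(Mul(-23, -3), -2))), 2) = Pow(Mul(Mul(69, -2), Add(2, Mul(69, -2))), 2) = Pow(Mul(-138, Add(2, -138)), 2) = Pow(Mul(-138, -136), 2) = Pow(18768, 2) = 352237824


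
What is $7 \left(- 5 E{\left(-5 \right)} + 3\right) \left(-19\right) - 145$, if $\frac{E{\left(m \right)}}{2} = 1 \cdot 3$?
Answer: $3446$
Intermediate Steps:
$E{\left(m \right)} = 6$ ($E{\left(m \right)} = 2 \cdot 1 \cdot 3 = 2 \cdot 3 = 6$)
$7 \left(- 5 E{\left(-5 \right)} + 3\right) \left(-19\right) - 145 = 7 \left(\left(-5\right) 6 + 3\right) \left(-19\right) - 145 = 7 \left(-30 + 3\right) \left(-19\right) - 145 = 7 \left(-27\right) \left(-19\right) - 145 = \left(-189\right) \left(-19\right) - 145 = 3591 - 145 = 3446$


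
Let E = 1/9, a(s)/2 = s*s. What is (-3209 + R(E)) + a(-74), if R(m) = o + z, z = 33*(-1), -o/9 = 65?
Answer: 7125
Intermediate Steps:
o = -585 (o = -9*65 = -585)
z = -33
a(s) = 2*s**2 (a(s) = 2*(s*s) = 2*s**2)
E = 1/9 ≈ 0.11111
R(m) = -618 (R(m) = -585 - 33 = -618)
(-3209 + R(E)) + a(-74) = (-3209 - 618) + 2*(-74)**2 = -3827 + 2*5476 = -3827 + 10952 = 7125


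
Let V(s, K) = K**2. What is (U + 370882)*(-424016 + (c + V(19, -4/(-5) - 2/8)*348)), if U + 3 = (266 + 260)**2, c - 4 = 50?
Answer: -5489410895903/20 ≈ -2.7447e+11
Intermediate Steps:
c = 54 (c = 4 + 50 = 54)
U = 276673 (U = -3 + (266 + 260)**2 = -3 + 526**2 = -3 + 276676 = 276673)
(U + 370882)*(-424016 + (c + V(19, -4/(-5) - 2/8)*348)) = (276673 + 370882)*(-424016 + (54 + (-4/(-5) - 2/8)**2*348)) = 647555*(-424016 + (54 + (-4*(-1/5) - 2*1/8)**2*348)) = 647555*(-424016 + (54 + (4/5 - 1/4)**2*348)) = 647555*(-424016 + (54 + (11/20)**2*348)) = 647555*(-424016 + (54 + (121/400)*348)) = 647555*(-424016 + (54 + 10527/100)) = 647555*(-424016 + 15927/100) = 647555*(-42385673/100) = -5489410895903/20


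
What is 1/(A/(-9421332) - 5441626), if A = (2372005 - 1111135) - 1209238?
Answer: -2355333/12816841304366 ≈ -1.8377e-7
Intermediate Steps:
A = 51632 (A = 1260870 - 1209238 = 51632)
1/(A/(-9421332) - 5441626) = 1/(51632/(-9421332) - 5441626) = 1/(51632*(-1/9421332) - 5441626) = 1/(-12908/2355333 - 5441626) = 1/(-12816841304366/2355333) = -2355333/12816841304366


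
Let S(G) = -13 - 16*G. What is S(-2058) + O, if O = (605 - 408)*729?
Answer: 176528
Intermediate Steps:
O = 143613 (O = 197*729 = 143613)
S(-2058) + O = (-13 - 16*(-2058)) + 143613 = (-13 + 32928) + 143613 = 32915 + 143613 = 176528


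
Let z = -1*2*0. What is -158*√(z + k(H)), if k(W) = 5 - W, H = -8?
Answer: -158*√13 ≈ -569.68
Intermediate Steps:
z = 0 (z = -2*0 = 0)
-158*√(z + k(H)) = -158*√(0 + (5 - 1*(-8))) = -158*√(0 + (5 + 8)) = -158*√(0 + 13) = -158*√13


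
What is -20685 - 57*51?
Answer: -23592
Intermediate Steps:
-20685 - 57*51 = -20685 - 1*2907 = -20685 - 2907 = -23592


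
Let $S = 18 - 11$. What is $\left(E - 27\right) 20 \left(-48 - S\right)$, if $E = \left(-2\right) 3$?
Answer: $36300$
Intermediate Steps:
$E = -6$
$S = 7$ ($S = 18 - 11 = 7$)
$\left(E - 27\right) 20 \left(-48 - S\right) = \left(-6 - 27\right) 20 \left(-48 - 7\right) = \left(-33\right) 20 \left(-48 - 7\right) = \left(-660\right) \left(-55\right) = 36300$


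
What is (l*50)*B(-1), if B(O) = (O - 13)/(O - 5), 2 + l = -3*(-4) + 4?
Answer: 4900/3 ≈ 1633.3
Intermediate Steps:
l = 14 (l = -2 + (-3*(-4) + 4) = -2 + (12 + 4) = -2 + 16 = 14)
B(O) = (-13 + O)/(-5 + O)
(l*50)*B(-1) = (14*50)*((-13 - 1)/(-5 - 1)) = 700*(-14/(-6)) = 700*(-1/6*(-14)) = 700*(7/3) = 4900/3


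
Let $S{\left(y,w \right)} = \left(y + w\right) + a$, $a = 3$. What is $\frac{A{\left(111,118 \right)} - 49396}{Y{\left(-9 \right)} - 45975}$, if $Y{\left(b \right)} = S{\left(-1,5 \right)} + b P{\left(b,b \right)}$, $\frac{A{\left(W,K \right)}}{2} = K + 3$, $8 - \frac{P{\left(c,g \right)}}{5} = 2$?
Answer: $\frac{24577}{23119} \approx 1.0631$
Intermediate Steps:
$S{\left(y,w \right)} = 3 + w + y$ ($S{\left(y,w \right)} = \left(y + w\right) + 3 = \left(w + y\right) + 3 = 3 + w + y$)
$P{\left(c,g \right)} = 30$ ($P{\left(c,g \right)} = 40 - 10 = 30$)
$A{\left(W,K \right)} = 6 + 2 K$ ($A{\left(W,K \right)} = 2 \left(K + 3\right) = 2 \left(3 + K\right) = 6 + 2 K$)
$Y{\left(b \right)} = 7 + 30 b$ ($Y{\left(b \right)} = \left(3 + 5 - 1\right) + b 30 = 7 + 30 b$)
$\frac{A{\left(111,118 \right)} - 49396}{Y{\left(-9 \right)} - 45975} = \frac{\left(6 + 2 \cdot 118\right) - 49396}{\left(7 + 30 \left(-9\right)\right) - 45975} = \frac{\left(6 + 236\right) - 49396}{\left(7 - 270\right) - 45975} = \frac{242 - 49396}{-263 - 45975} = - \frac{49154}{-46238} = \left(-49154\right) \left(- \frac{1}{46238}\right) = \frac{24577}{23119}$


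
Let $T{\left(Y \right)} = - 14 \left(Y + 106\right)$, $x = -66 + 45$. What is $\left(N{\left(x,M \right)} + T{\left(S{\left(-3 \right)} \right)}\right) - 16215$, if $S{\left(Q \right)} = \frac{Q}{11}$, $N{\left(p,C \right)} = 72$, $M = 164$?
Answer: $- \frac{193855}{11} \approx -17623.0$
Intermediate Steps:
$x = -21$
$S{\left(Q \right)} = \frac{Q}{11}$ ($S{\left(Q \right)} = Q \frac{1}{11} = \frac{Q}{11}$)
$T{\left(Y \right)} = -1484 - 14 Y$ ($T{\left(Y \right)} = - 14 \left(106 + Y\right) = -1484 - 14 Y$)
$\left(N{\left(x,M \right)} + T{\left(S{\left(-3 \right)} \right)}\right) - 16215 = \left(72 - \left(1484 + 14 \cdot \frac{1}{11} \left(-3\right)\right)\right) - 16215 = \left(72 - \frac{16282}{11}\right) - 16215 = - \frac{15490}{11} - 16215 = - \frac{193855}{11}$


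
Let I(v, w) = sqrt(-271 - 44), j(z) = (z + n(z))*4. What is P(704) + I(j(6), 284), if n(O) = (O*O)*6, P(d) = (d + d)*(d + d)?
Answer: 1982464 + 3*I*sqrt(35) ≈ 1.9825e+6 + 17.748*I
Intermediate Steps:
P(d) = 4*d**2 (P(d) = (2*d)*(2*d) = 4*d**2)
n(O) = 6*O**2 (n(O) = O**2*6 = 6*O**2)
j(z) = 4*z + 24*z**2 (j(z) = (z + 6*z**2)*4 = 4*z + 24*z**2)
I(v, w) = 3*I*sqrt(35) (I(v, w) = sqrt(-315) = 3*I*sqrt(35))
P(704) + I(j(6), 284) = 4*704**2 + 3*I*sqrt(35) = 4*495616 + 3*I*sqrt(35) = 1982464 + 3*I*sqrt(35)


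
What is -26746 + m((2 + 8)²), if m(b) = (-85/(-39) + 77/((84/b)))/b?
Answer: -1738429/65 ≈ -26745.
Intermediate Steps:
m(b) = (85/39 + 11*b/12)/b (m(b) = (-85*(-1/39) + 77*(b/84))/b = (85/39 + 11*b/12)/b)
-26746 + m((2 + 8)²) = -26746 + (340 + 143*(2 + 8)²)/(156*((2 + 8)²)) = -26746 + (340 + 143*10²)/(156*(10²)) = -26746 + (1/156)*(340 + 143*100)/100 = -26746 + (1/156)*(1/100)*(340 + 14300) = -26746 + (1/156)*(1/100)*14640 = -26746 + 61/65 = -1738429/65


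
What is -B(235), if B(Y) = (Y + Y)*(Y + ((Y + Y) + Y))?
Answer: -441800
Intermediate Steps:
B(Y) = 8*Y² (B(Y) = (2*Y)*(Y + (2*Y + Y)) = (2*Y)*(Y + 3*Y) = (2*Y)*(4*Y) = 8*Y²)
-B(235) = -8*235² = -8*55225 = -1*441800 = -441800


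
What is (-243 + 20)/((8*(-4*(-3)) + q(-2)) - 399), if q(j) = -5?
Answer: 223/308 ≈ 0.72403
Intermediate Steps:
(-243 + 20)/((8*(-4*(-3)) + q(-2)) - 399) = (-243 + 20)/((8*(-4*(-3)) - 5) - 399) = -223/((8*12 - 5) - 399) = -223/((96 - 5) - 399) = -223/(91 - 399) = -223/(-308) = -223*(-1/308) = 223/308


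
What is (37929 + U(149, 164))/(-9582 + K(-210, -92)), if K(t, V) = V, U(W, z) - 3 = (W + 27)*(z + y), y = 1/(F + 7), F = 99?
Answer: -1770138/256361 ≈ -6.9049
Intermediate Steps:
y = 1/106 (y = 1/(99 + 7) = 1/106 ≈ 0.0094340)
U(W, z) = 3 + (27 + W)*(1/106 + z) (U(W, z) = 3 + (W + 27)*(z + 1/106) = 3 + (27 + W)*(1/106 + z))
(37929 + U(149, 164))/(-9582 + K(-210, -92)) = (37929 + (345/106 + 27*164 + (1/106)*149 + 149*164))/(-9582 - 92) = (37929 + (345/106 + 4428 + 149/106 + 24436))/(-9674) = (37929 + 1530039/53)*(-1/9674) = (3540276/53)*(-1/9674) = -1770138/256361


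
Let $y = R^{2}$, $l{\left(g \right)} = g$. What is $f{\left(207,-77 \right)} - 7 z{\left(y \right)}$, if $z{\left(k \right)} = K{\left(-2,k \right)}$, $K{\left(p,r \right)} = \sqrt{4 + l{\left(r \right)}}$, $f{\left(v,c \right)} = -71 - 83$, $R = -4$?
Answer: $-154 - 14 \sqrt{5} \approx -185.3$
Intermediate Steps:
$f{\left(v,c \right)} = -154$ ($f{\left(v,c \right)} = -71 - 83 = -154$)
$y = 16$ ($y = \left(-4\right)^{2} = 16$)
$K{\left(p,r \right)} = \sqrt{4 + r}$
$z{\left(k \right)} = \sqrt{4 + k}$
$f{\left(207,-77 \right)} - 7 z{\left(y \right)} = -154 - 7 \sqrt{4 + 16} = -154 - 7 \sqrt{20} = -154 - 7 \cdot 2 \sqrt{5} = -154 - 14 \sqrt{5}$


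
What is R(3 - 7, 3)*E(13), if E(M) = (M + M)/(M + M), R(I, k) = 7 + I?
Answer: 3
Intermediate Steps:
E(M) = 1 (E(M) = (2*M)/((2*M)) = (2*M)*(1/(2*M)) = 1)
R(3 - 7, 3)*E(13) = (7 + (3 - 7))*1 = (7 - 4)*1 = 3*1 = 3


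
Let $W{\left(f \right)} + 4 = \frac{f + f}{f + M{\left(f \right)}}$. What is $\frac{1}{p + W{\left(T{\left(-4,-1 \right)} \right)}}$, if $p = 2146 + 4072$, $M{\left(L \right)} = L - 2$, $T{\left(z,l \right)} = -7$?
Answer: $\frac{8}{49719} \approx 0.0001609$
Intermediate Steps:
$M{\left(L \right)} = -2 + L$ ($M{\left(L \right)} = L - 2 = -2 + L$)
$p = 6218$
$W{\left(f \right)} = -4 + \frac{2 f}{-2 + 2 f}$ ($W{\left(f \right)} = -4 + \frac{f + f}{f + \left(-2 + f\right)} = -4 + \frac{2 f}{-2 + 2 f}$)
$\frac{1}{p + W{\left(T{\left(-4,-1 \right)} \right)}} = \frac{1}{6218 + \frac{4 - -21}{-1 - 7}} = \frac{1}{6218 + \frac{4 + 21}{-8}} = \frac{1}{6218 - \frac{25}{8}} = \frac{1}{\frac{49719}{8}} = \frac{8}{49719}$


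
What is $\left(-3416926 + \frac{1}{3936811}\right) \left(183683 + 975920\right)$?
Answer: $- \frac{15598738199692994955}{3936811} \approx -3.9623 \cdot 10^{12}$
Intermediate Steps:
$\left(-3416926 + \frac{1}{3936811}\right) \left(183683 + 975920\right) = \left(-3416926 + \frac{1}{3936811}\right) 1159603 = \left(- \frac{13451791862985}{3936811}\right) 1159603 = - \frac{15598738199692994955}{3936811}$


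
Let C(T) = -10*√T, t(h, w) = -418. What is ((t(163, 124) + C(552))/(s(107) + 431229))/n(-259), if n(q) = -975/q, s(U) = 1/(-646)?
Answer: -6357932/24691780425 - 669256*√138/54321916935 ≈ -0.00040222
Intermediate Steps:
s(U) = -1/646
((t(163, 124) + C(552))/(s(107) + 431229))/n(-259) = ((-418 - 20*√138)/(-1/646 + 431229))/((-975/(-259))) = ((-418 - 20*√138)/(278573933/646))/((-975*(-1/259))) = ((-418 - 20*√138)*(646/278573933))/(975/259) = (-24548/25324903 - 12920*√138/278573933)*(259/975) = -6357932/24691780425 - 669256*√138/54321916935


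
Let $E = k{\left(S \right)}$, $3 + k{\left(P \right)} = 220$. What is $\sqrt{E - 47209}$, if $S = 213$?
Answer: $4 i \sqrt{2937} \approx 216.78 i$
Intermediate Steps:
$k{\left(P \right)} = 217$ ($k{\left(P \right)} = -3 + 220 = 217$)
$E = 217$
$\sqrt{E - 47209} = \sqrt{217 - 47209} = \sqrt{-46992} = 4 i \sqrt{2937}$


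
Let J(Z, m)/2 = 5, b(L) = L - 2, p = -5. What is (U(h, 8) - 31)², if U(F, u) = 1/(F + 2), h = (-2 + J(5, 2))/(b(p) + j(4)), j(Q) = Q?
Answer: 4225/4 ≈ 1056.3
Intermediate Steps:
b(L) = -2 + L
J(Z, m) = 10 (J(Z, m) = 2*5 = 10)
h = -8/3 (h = (-2 + 10)/((-2 - 5) + 4) = 8/(-7 + 4) = 8/(-3) = 8*(-⅓) = -8/3 ≈ -2.6667)
U(F, u) = 1/(2 + F)
(U(h, 8) - 31)² = (1/(2 - 8/3) - 31)² = (1/(-⅔) - 31)² = (-3/2 - 31)² = (-65/2)² = 4225/4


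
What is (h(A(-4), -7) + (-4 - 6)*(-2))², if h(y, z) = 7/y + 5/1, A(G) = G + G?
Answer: 37249/64 ≈ 582.02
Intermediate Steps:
A(G) = 2*G
h(y, z) = 5 + 7/y (h(y, z) = 7/y + 5*1 = 7/y + 5 = 5 + 7/y)
(h(A(-4), -7) + (-4 - 6)*(-2))² = ((5 + 7/((2*(-4)))) + (-4 - 6)*(-2))² = ((5 + 7/(-8)) - 10*(-2))² = ((5 + 7*(-⅛)) + 20)² = ((5 - 7/8) + 20)² = (33/8 + 20)² = (193/8)² = 37249/64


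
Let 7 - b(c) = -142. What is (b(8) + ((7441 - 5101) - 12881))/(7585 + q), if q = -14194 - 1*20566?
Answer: 10392/27175 ≈ 0.38241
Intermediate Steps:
b(c) = 149 (b(c) = 7 - 1*(-142) = 7 + 142 = 149)
q = -34760 (q = -14194 - 20566 = -34760)
(b(8) + ((7441 - 5101) - 12881))/(7585 + q) = (149 + ((7441 - 5101) - 12881))/(7585 - 34760) = (149 + (2340 - 12881))/(-27175) = (149 - 10541)*(-1/27175) = -10392*(-1/27175) = 10392/27175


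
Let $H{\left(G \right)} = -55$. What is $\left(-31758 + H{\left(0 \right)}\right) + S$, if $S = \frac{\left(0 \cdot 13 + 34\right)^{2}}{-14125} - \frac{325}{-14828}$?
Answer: $- \frac{6663102242043}{209445500} \approx -31813.0$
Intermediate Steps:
$S = - \frac{12550543}{209445500}$ ($S = \left(0 + 34\right)^{2} \left(- \frac{1}{14125}\right) - - \frac{325}{14828} = 34^{2} \left(- \frac{1}{14125}\right) + \frac{325}{14828} = 1156 \left(- \frac{1}{14125}\right) + \frac{325}{14828} = - \frac{1156}{14125} + \frac{325}{14828} = - \frac{12550543}{209445500} \approx -0.059923$)
$\left(-31758 + H{\left(0 \right)}\right) + S = \left(-31758 - 55\right) - \frac{12550543}{209445500} = -31813 - \frac{12550543}{209445500} = - \frac{6663102242043}{209445500}$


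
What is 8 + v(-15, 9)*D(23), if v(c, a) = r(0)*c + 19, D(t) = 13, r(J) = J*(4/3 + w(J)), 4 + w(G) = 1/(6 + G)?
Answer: 255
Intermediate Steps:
w(G) = -4 + 1/(6 + G)
r(J) = J*(4/3 + (-23 - 4*J)/(6 + J))
v(c, a) = 19 (v(c, a) = ((⅓)*0*(-45 - 8*0)/(6 + 0))*c + 19 = ((⅓)*0*(-45 + 0)/6)*c + 19 = ((⅓)*0*(⅙)*(-45))*c + 19 = 0*c + 19 = 0 + 19 = 19)
8 + v(-15, 9)*D(23) = 8 + 19*13 = 8 + 247 = 255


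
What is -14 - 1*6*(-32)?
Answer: 178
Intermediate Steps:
-14 - 1*6*(-32) = -14 - 6*(-32) = -14 + 192 = 178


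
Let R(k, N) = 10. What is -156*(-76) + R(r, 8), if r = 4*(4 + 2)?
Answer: 11866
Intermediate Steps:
r = 24 (r = 4*6 = 24)
-156*(-76) + R(r, 8) = -156*(-76) + 10 = 11856 + 10 = 11866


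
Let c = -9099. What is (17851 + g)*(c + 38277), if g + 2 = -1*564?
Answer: 504341730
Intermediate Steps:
g = -566 (g = -2 - 1*564 = -2 - 564 = -566)
(17851 + g)*(c + 38277) = (17851 - 566)*(-9099 + 38277) = 17285*29178 = 504341730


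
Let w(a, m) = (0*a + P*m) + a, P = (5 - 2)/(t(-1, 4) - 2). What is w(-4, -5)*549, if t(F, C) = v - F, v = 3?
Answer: -12627/2 ≈ -6313.5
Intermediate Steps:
t(F, C) = 3 - F
P = 3/2 (P = (5 - 2)/((3 - 1*(-1)) - 2) = 3/((3 + 1) - 2) = 3/(4 - 2) = 3/2 ≈ 1.5000)
w(a, m) = a + 3*m/2 (w(a, m) = (0*a + 3*m/2) + a = (0 + 3*m/2) + a = 3*m/2 + a = a + 3*m/2)
w(-4, -5)*549 = (-4 + (3/2)*(-5))*549 = (-4 - 15/2)*549 = -23/2*549 = -12627/2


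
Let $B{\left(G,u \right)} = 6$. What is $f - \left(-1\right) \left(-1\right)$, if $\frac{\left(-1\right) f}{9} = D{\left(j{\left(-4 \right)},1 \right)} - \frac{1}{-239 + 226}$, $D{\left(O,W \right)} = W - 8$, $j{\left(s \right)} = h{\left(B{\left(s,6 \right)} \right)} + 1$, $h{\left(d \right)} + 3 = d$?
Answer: $\frac{797}{13} \approx 61.308$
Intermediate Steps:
$h{\left(d \right)} = -3 + d$
$j{\left(s \right)} = 4$ ($j{\left(s \right)} = \left(-3 + 6\right) + 1 = 3 + 1 = 4$)
$D{\left(O,W \right)} = -8 + W$ ($D{\left(O,W \right)} = W - 8 = -8 + W$)
$f = \frac{810}{13}$ ($f = - 9 \left(\left(-8 + 1\right) - \frac{1}{-239 + 226}\right) = - 9 \left(-7 - \frac{1}{-13}\right) = - 9 \left(-7 - - \frac{1}{13}\right) = - 9 \left(-7 + \frac{1}{13}\right) = \left(-9\right) \left(- \frac{90}{13}\right) = \frac{810}{13} \approx 62.308$)
$f - \left(-1\right) \left(-1\right) = \frac{810}{13} - \left(-1\right) \left(-1\right) = \frac{810}{13} - 1 = \frac{797}{13}$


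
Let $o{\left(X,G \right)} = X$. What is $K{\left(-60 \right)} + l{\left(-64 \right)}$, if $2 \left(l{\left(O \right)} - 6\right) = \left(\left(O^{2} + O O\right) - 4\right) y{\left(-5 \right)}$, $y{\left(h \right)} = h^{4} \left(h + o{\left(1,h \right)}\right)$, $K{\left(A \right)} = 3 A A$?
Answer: $-10224194$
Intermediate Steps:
$K{\left(A \right)} = 3 A^{2}$
$y{\left(h \right)} = h^{4} \left(1 + h\right)$ ($y{\left(h \right)} = h^{4} \left(h + 1\right) = h^{4} \left(1 + h\right)$)
$l{\left(O \right)} = 5006 - 2500 O^{2}$ ($l{\left(O \right)} = 6 + \frac{\left(\left(O^{2} + O O\right) - 4\right) \left(-5\right)^{4} \left(1 - 5\right)}{2} = 6 + \frac{\left(\left(O^{2} + O^{2}\right) - 4\right) 625 \left(-4\right)}{2} = 6 + \frac{\left(2 O^{2} - 4\right) \left(-2500\right)}{2} = 6 + \frac{\left(-4 + 2 O^{2}\right) \left(-2500\right)}{2} = 6 + \frac{10000 - 5000 O^{2}}{2} = 6 - \left(-5000 + 2500 O^{2}\right) = 5006 - 2500 O^{2}$)
$K{\left(-60 \right)} + l{\left(-64 \right)} = 3 \left(-60\right)^{2} + \left(5006 - 2500 \left(-64\right)^{2}\right) = 3 \cdot 3600 + \left(5006 - 10240000\right) = 10800 + \left(5006 - 10240000\right) = 10800 - 10234994 = -10224194$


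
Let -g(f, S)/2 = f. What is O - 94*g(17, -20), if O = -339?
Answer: 2857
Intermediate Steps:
g(f, S) = -2*f
O - 94*g(17, -20) = -339 - (-188)*17 = -339 - 94*(-34) = -339 + 3196 = 2857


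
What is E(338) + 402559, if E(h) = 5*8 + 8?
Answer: 402607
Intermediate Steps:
E(h) = 48 (E(h) = 40 + 8 = 48)
E(338) + 402559 = 48 + 402559 = 402607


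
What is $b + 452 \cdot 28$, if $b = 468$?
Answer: $13124$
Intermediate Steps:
$b + 452 \cdot 28 = 468 + 452 \cdot 28 = 468 + 12656 = 13124$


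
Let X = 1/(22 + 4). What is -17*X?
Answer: -17/26 ≈ -0.65385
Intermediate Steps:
X = 1/26 ≈ 0.038462
-17*X = -17*1/26 = -17/26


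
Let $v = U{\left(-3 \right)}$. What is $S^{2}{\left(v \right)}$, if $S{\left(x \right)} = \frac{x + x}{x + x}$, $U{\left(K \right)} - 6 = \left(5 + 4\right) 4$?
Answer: $1$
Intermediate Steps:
$U{\left(K \right)} = 42$ ($U{\left(K \right)} = 6 + \left(5 + 4\right) 4 = 6 + 9 \cdot 4 = 6 + 36 = 42$)
$v = 42$
$S{\left(x \right)} = 1$ ($S{\left(x \right)} = \frac{2 x}{2 x} = 2 x \frac{1}{2 x} = 1$)
$S^{2}{\left(v \right)} = 1^{2} = 1$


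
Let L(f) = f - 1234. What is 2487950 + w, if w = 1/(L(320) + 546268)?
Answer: 1356813484301/545354 ≈ 2.4880e+6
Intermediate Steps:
L(f) = -1234 + f
w = 1/545354 (w = 1/((-1234 + 320) + 546268) = 1/(-914 + 546268) = 1/545354 ≈ 1.8337e-6)
2487950 + w = 2487950 + 1/545354 = 1356813484301/545354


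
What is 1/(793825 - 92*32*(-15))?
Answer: 1/837985 ≈ 1.1933e-6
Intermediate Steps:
1/(793825 - 92*32*(-15)) = 1/(793825 - 2944*(-15)) = 1/(793825 + 44160) = 1/837985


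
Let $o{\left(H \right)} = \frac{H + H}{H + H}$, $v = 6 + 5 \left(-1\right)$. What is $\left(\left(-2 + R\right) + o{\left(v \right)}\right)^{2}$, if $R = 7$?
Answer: $36$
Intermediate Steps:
$v = 1$ ($v = 6 - 5 = 1$)
$o{\left(H \right)} = 1$ ($o{\left(H \right)} = \frac{2 H}{2 H} = 2 H \frac{1}{2 H} = 1$)
$\left(\left(-2 + R\right) + o{\left(v \right)}\right)^{2} = \left(\left(-2 + 7\right) + 1\right)^{2} = \left(5 + 1\right)^{2} = 6^{2} = 36$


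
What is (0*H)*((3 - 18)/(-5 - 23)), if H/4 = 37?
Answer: 0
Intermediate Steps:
H = 148 (H = 4*37 = 148)
(0*H)*((3 - 18)/(-5 - 23)) = (0*148)*((3 - 18)/(-5 - 23)) = 0*(-15/(-28)) = 0*(-15*(-1/28)) = 0*(15/28) = 0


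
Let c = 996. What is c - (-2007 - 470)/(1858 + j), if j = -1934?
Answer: 73219/76 ≈ 963.41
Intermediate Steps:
c - (-2007 - 470)/(1858 + j) = 996 - (-2007 - 470)/(1858 - 1934) = 996 - (-2477)/(-76) = 996 - (-2477)*(-1)/76 = 996 - 1*2477/76 = 996 - 2477/76 = 73219/76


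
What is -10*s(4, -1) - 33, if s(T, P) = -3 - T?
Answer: 37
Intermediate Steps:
-10*s(4, -1) - 33 = -10*(-3 - 1*4) - 33 = -10*(-3 - 4) - 33 = -10*(-7) - 33 = 70 - 33 = 37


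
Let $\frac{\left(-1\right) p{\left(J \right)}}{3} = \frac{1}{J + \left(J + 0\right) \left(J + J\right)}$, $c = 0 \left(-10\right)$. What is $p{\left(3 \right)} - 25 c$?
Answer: $- \frac{1}{7} \approx -0.14286$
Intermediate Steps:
$c = 0$
$p{\left(J \right)} = - \frac{3}{J + 2 J^{2}}$ ($p{\left(J \right)} = - \frac{3}{J + \left(J + 0\right) \left(J + J\right)} = - \frac{3}{J + J 2 J} = - \frac{3}{J + 2 J^{2}}$)
$p{\left(3 \right)} - 25 c = - \frac{3}{3 \left(1 + 2 \cdot 3\right)} - 0 = \left(-3\right) \frac{1}{3} \frac{1}{1 + 6} + 0 = \left(-3\right) \frac{1}{3} \cdot \frac{1}{7} + 0 = - \frac{1}{7} + 0 = - \frac{1}{7}$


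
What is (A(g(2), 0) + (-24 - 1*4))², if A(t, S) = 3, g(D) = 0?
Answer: 625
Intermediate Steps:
(A(g(2), 0) + (-24 - 1*4))² = (3 + (-24 - 1*4))² = (3 + (-24 - 4))² = (3 - 28)² = (-25)² = 625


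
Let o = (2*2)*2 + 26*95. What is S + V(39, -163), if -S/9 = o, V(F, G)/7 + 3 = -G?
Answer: -21182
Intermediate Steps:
V(F, G) = -21 - 7*G (V(F, G) = -21 + 7*(-G) = -21 - 7*G)
o = 2478 (o = 4*2 + 2470 = 8 + 2470 = 2478)
S = -22302 (S = -9*2478 = -22302)
S + V(39, -163) = -22302 + (-21 - 7*(-163)) = -22302 + (-21 + 1141) = -22302 + 1120 = -21182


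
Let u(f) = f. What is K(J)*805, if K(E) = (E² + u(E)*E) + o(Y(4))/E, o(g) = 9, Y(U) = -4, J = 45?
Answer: 3260411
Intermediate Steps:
K(E) = 2*E² + 9/E (K(E) = (E² + E*E) + 9/E = (E² + E²) + 9/E = 2*E² + 9/E)
K(J)*805 = ((9 + 2*45³)/45)*805 = ((9 + 2*91125)/45)*805 = ((9 + 182250)/45)*805 = ((1/45)*182259)*805 = (20251/5)*805 = 3260411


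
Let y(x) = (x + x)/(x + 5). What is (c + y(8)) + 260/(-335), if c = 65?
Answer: 57011/871 ≈ 65.455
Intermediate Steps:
y(x) = 2*x/(5 + x) (y(x) = (2*x)/(5 + x) = 2*x/(5 + x))
(c + y(8)) + 260/(-335) = (65 + 2*8/(5 + 8)) + 260/(-335) = (65 + 2*8/13) + 260*(-1/335) = (65 + 2*8*(1/13)) - 52/67 = (65 + 16/13) - 52/67 = 861/13 - 52/67 = 57011/871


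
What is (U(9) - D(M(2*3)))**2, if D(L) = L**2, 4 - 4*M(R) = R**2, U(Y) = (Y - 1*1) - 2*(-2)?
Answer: 2704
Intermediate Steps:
U(Y) = 3 + Y (U(Y) = (Y - 1) - 1*(-4) = (-1 + Y) + 4 = 3 + Y)
M(R) = 1 - R**2/4
(U(9) - D(M(2*3)))**2 = ((3 + 9) - (1 - (2*3)**2/4)**2)**2 = (12 - (1 - 1/4*6**2)**2)**2 = (12 - (1 - 1/4*36)**2)**2 = (12 - (1 - 9)**2)**2 = (12 - 1*(-8)**2)**2 = (12 - 1*64)**2 = (12 - 64)**2 = (-52)**2 = 2704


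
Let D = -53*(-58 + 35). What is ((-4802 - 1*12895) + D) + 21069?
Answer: 4591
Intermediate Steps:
D = 1219 (D = -53*(-23) = 1219)
((-4802 - 1*12895) + D) + 21069 = ((-4802 - 1*12895) + 1219) + 21069 = ((-4802 - 12895) + 1219) + 21069 = (-17697 + 1219) + 21069 = -16478 + 21069 = 4591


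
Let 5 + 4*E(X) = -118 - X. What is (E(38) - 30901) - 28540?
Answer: -237925/4 ≈ -59481.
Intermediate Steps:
E(X) = -123/4 - X/4 (E(X) = -5/4 + (-118 - X)/4 = -5/4 + (-59/2 - X/4) = -123/4 - X/4)
(E(38) - 30901) - 28540 = ((-123/4 - 1/4*38) - 30901) - 28540 = ((-123/4 - 19/2) - 30901) - 28540 = (-161/4 - 30901) - 28540 = -123765/4 - 28540 = -237925/4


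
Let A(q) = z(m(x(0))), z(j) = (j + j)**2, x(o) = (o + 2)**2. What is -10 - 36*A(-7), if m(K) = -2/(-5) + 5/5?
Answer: -7306/25 ≈ -292.24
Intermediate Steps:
x(o) = (2 + o)**2
m(K) = 7/5 (m(K) = -2*(-1/5) + 5*(1/5) = 2/5 + 1 = 7/5)
z(j) = 4*j**2 (z(j) = (2*j)**2 = 4*j**2)
A(q) = 196/25 (A(q) = 4*(7/5)**2 = 4*(49/25) = 196/25)
-10 - 36*A(-7) = -10 - 36*196/25 = -10 - 7056/25 = -7306/25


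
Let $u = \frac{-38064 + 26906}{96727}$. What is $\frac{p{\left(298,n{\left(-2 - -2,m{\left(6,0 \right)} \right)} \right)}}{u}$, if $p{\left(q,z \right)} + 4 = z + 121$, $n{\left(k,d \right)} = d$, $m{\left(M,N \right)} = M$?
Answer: $- \frac{11897421}{11158} \approx -1066.3$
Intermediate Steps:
$p{\left(q,z \right)} = 117 + z$ ($p{\left(q,z \right)} = -4 + \left(z + 121\right) = -4 + \left(121 + z\right) = 117 + z$)
$u = - \frac{11158}{96727}$ ($u = \left(-11158\right) \frac{1}{96727} = - \frac{11158}{96727} \approx -0.11536$)
$\frac{p{\left(298,n{\left(-2 - -2,m{\left(6,0 \right)} \right)} \right)}}{u} = \frac{117 + 6}{- \frac{11158}{96727}} = 123 \left(- \frac{96727}{11158}\right) = - \frac{11897421}{11158}$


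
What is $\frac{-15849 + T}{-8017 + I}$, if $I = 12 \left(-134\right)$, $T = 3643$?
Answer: $\frac{12206}{9625} \approx 1.2682$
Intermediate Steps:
$I = -1608$
$\frac{-15849 + T}{-8017 + I} = \frac{-15849 + 3643}{-8017 - 1608} = - \frac{12206}{-9625} = \left(-12206\right) \left(- \frac{1}{9625}\right) = \frac{12206}{9625}$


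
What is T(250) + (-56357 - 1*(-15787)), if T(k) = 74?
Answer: -40496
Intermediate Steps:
T(250) + (-56357 - 1*(-15787)) = 74 + (-56357 - 1*(-15787)) = 74 + (-56357 + 15787) = 74 - 40570 = -40496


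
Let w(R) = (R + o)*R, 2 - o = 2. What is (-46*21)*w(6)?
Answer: -34776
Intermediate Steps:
o = 0 (o = 2 - 1*2 = 2 - 2 = 0)
w(R) = R**2 (w(R) = (R + 0)*R = R*R = R**2)
(-46*21)*w(6) = -46*21*6**2 = -966*36 = -34776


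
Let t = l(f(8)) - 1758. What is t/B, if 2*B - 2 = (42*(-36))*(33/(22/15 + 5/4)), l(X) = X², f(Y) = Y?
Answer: 276122/1496717 ≈ 0.18449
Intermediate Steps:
B = -1496717/163 (B = 1 + ((42*(-36))*(33/(22/15 + 5/4)))/2 = 1 + (-49896/(22*(1/15) + 5*(¼)))/2 = 1 + (-49896/(22/15 + 5/4))/2 = 1 + (-49896/163/60)/2 = 1 + (-49896*60/163)/2 = 1 + (-1512*1980/163)/2 = 1 + (½)*(-2993760/163) = 1 - 1496880/163 = -1496717/163 ≈ -9182.3)
t = -1694 (t = 8² - 1758 = 64 - 1758 = -1694)
t/B = -1694/(-1496717/163) = -1694*(-163/1496717) = 276122/1496717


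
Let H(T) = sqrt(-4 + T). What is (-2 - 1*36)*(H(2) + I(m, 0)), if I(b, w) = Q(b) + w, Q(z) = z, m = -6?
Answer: 228 - 38*I*sqrt(2) ≈ 228.0 - 53.74*I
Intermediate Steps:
I(b, w) = b + w
(-2 - 1*36)*(H(2) + I(m, 0)) = (-2 - 1*36)*(sqrt(-4 + 2) + (-6 + 0)) = (-2 - 36)*(sqrt(-2) - 6) = -38*(I*sqrt(2) - 6) = -38*(-6 + I*sqrt(2)) = 228 - 38*I*sqrt(2)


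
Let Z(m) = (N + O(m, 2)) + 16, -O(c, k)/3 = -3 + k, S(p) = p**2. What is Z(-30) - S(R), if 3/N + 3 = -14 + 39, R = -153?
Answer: -514577/22 ≈ -23390.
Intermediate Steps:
O(c, k) = 9 - 3*k (O(c, k) = -3*(-3 + k) = 9 - 3*k)
N = 3/22 (N = 3/(-3 + (-14 + 39)) = 3/(-3 + 25) = 3/22 ≈ 0.13636)
Z(m) = 421/22 (Z(m) = (3/22 + (9 - 3*2)) + 16 = (3/22 + (9 - 6)) + 16 = (3/22 + 3) + 16 = 69/22 + 16 = 421/22)
Z(-30) - S(R) = 421/22 - 1*(-153)**2 = 421/22 - 1*23409 = 421/22 - 23409 = -514577/22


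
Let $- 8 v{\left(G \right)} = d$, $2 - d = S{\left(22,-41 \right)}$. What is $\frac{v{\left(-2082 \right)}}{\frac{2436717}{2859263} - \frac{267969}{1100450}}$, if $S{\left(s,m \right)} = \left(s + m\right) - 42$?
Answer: $- \frac{847128145325}{65480047036} \approx -12.937$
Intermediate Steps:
$S{\left(s,m \right)} = -42 + m + s$ ($S{\left(s,m \right)} = \left(m + s\right) - 42 = -42 + m + s$)
$d = 63$ ($d = 2 - \left(-42 - 41 + 22\right) = 2 - -61 = 2 + 61 = 63$)
$v{\left(G \right)} = - \frac{63}{8}$ ($v{\left(G \right)} = \left(- \frac{1}{8}\right) 63 = - \frac{63}{8}$)
$\frac{v{\left(-2082 \right)}}{\frac{2436717}{2859263} - \frac{267969}{1100450}} = - \frac{63}{8 \left(\frac{2436717}{2859263} - \frac{267969}{1100450}\right)} = - \frac{63}{8 \left(2436717 \cdot \frac{1}{2859263} - \frac{20613}{84650}\right)} = - \frac{63}{8 \left(\frac{2436717}{2859263} - \frac{20613}{84650}\right)} = - \frac{63}{8 \cdot \frac{147330105831}{242036612950}} = \left(- \frac{63}{8}\right) \frac{242036612950}{147330105831} = - \frac{847128145325}{65480047036}$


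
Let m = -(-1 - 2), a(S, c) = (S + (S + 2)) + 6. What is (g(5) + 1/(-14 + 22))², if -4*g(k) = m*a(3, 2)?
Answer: 6889/64 ≈ 107.64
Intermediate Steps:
a(S, c) = 8 + 2*S (a(S, c) = (S + (2 + S)) + 6 = (2 + 2*S) + 6 = 8 + 2*S)
m = 3 (m = -1*(-3) = 3)
g(k) = -21/2 (g(k) = -3*(8 + 2*3)/4 = -3*(8 + 6)/4 = -3*14/4 = -¼*42 = -21/2)
(g(5) + 1/(-14 + 22))² = (-21/2 + 1/(-14 + 22))² = (-21/2 + 1/8)² = (-21/2 + ⅛)² = (-83/8)² = 6889/64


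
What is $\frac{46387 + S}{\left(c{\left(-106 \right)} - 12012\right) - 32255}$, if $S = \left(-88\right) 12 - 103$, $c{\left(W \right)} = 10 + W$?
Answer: $- \frac{45228}{44363} \approx -1.0195$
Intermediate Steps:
$S = -1159$ ($S = -1056 - 103 = -1159$)
$\frac{46387 + S}{\left(c{\left(-106 \right)} - 12012\right) - 32255} = \frac{46387 - 1159}{\left(\left(10 - 106\right) - 12012\right) - 32255} = \frac{45228}{\left(-96 - 12012\right) - 32255} = \frac{45228}{-12108 - 32255} = \frac{45228}{-44363} = 45228 \left(- \frac{1}{44363}\right) = - \frac{45228}{44363}$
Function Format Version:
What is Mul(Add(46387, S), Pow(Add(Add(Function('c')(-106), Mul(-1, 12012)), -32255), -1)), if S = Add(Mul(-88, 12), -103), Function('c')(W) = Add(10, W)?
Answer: Rational(-45228, 44363) ≈ -1.0195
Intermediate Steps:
S = -1159 (S = Add(-1056, -103) = -1159)
Mul(Add(46387, S), Pow(Add(Add(Function('c')(-106), Mul(-1, 12012)), -32255), -1)) = Mul(Add(46387, -1159), Pow(Add(Add(Add(10, -106), Mul(-1, 12012)), -32255), -1)) = Mul(45228, Pow(Add(Add(-96, -12012), -32255), -1)) = Mul(45228, Pow(Add(-12108, -32255), -1)) = Mul(45228, Pow(-44363, -1)) = Mul(45228, Rational(-1, 44363)) = Rational(-45228, 44363)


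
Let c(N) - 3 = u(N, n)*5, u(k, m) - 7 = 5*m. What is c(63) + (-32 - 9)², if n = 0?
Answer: 1719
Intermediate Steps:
u(k, m) = 7 + 5*m
c(N) = 38 (c(N) = 3 + (7 + 5*0)*5 = 3 + (7 + 0)*5 = 3 + 7*5 = 3 + 35 = 38)
c(63) + (-32 - 9)² = 38 + (-32 - 9)² = 38 + (-41)² = 38 + 1681 = 1719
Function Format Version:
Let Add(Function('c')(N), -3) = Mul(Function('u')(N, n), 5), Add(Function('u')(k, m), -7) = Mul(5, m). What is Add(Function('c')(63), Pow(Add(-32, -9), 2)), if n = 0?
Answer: 1719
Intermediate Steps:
Function('u')(k, m) = Add(7, Mul(5, m))
Function('c')(N) = 38 (Function('c')(N) = Add(3, Mul(Add(7, Mul(5, 0)), 5)) = Add(3, Mul(Add(7, 0), 5)) = Add(3, Mul(7, 5)) = Add(3, 35) = 38)
Add(Function('c')(63), Pow(Add(-32, -9), 2)) = Add(38, Pow(Add(-32, -9), 2)) = Add(38, Pow(-41, 2)) = Add(38, 1681) = 1719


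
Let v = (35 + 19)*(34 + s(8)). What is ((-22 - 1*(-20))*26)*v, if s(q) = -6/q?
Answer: -93366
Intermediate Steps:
v = 3591/2 (v = (35 + 19)*(34 - 6/8) = 54*(34 - 6*⅛) = 54*(34 - ¾) = 54*(133/4) = 3591/2 ≈ 1795.5)
((-22 - 1*(-20))*26)*v = ((-22 - 1*(-20))*26)*(3591/2) = ((-22 + 20)*26)*(3591/2) = -2*26*(3591/2) = -52*3591/2 = -93366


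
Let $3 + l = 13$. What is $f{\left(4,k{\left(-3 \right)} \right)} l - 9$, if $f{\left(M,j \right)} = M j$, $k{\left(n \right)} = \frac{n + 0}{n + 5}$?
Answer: $-69$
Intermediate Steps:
$l = 10$ ($l = -3 + 13 = 10$)
$k{\left(n \right)} = \frac{n}{5 + n}$
$f{\left(4,k{\left(-3 \right)} \right)} l - 9 = 4 \left(- \frac{3}{5 - 3}\right) 10 - 9 = 4 \left(- \frac{3}{2}\right) 10 - 9 = \left(-6\right) 10 - 9 = -60 - 9 = -69$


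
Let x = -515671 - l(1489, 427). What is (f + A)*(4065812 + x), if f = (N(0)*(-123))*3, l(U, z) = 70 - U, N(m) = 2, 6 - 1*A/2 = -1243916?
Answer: 8833106185360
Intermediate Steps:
A = 2487844 (A = 12 - 2*(-1243916) = 12 + 2487832 = 2487844)
f = -738 (f = (2*(-123))*3 = -246*3 = -738)
x = -514252 (x = -515671 - (70 - 1*1489) = -515671 - (70 - 1489) = -515671 - 1*(-1419) = -515671 + 1419 = -514252)
(f + A)*(4065812 + x) = (-738 + 2487844)*(4065812 - 514252) = 2487106*3551560 = 8833106185360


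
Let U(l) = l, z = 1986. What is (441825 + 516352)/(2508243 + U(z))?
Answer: 958177/2510229 ≈ 0.38171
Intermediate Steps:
(441825 + 516352)/(2508243 + U(z)) = (441825 + 516352)/(2508243 + 1986) = 958177/2510229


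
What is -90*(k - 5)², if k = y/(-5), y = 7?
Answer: -18432/5 ≈ -3686.4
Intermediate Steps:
k = -7/5 (k = 7/(-5) = 7*(-⅕) = -7/5 ≈ -1.4000)
-90*(k - 5)² = -90*(-7/5 - 5)² = -90*(-32/5)² = -90*1024/25 = -18432/5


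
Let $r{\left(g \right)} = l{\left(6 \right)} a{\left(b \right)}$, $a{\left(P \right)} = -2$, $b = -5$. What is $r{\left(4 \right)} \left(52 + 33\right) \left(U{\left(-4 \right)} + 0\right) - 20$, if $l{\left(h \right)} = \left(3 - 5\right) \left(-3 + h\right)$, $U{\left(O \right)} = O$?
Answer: $-4100$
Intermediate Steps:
$l{\left(h \right)} = 6 - 2 h$ ($l{\left(h \right)} = - 2 \left(-3 + h\right) = 6 - 2 h$)
$r{\left(g \right)} = 12$ ($r{\left(g \right)} = \left(6 - 12\right) \left(-2\right) = \left(-6\right) \left(-2\right) = 12$)
$r{\left(4 \right)} \left(52 + 33\right) \left(U{\left(-4 \right)} + 0\right) - 20 = 12 \left(52 + 33\right) \left(-4 + 0\right) - 20 = 12 \cdot 85 \left(-4\right) - 20 = 12 \left(-340\right) - 20 = -4080 - 20 = -4100$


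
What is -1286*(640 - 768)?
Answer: 164608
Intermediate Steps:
-1286*(640 - 768) = -1286*(-128) = 164608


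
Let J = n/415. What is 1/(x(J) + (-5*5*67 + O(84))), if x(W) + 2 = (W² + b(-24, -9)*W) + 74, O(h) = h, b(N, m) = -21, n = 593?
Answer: -172225/266426121 ≈ -0.00064643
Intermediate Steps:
J = 593/415 ≈ 1.4289
x(W) = 72 + W² - 21*W (x(W) = -2 + ((W² - 21*W) + 74) = -2 + (74 + W² - 21*W) = 72 + W² - 21*W)
1/(x(J) + (-5*5*67 + O(84))) = 1/((72 + (593/415)² - 21*593/415) + (-5*5*67 + 84)) = 1/((72 + 351649/172225 - 12453/415) + (-25*67 + 84)) = 1/(7583854/172225 + (-1675 + 84)) = 1/(7583854/172225 - 1591) = 1/(-266426121/172225) = -172225/266426121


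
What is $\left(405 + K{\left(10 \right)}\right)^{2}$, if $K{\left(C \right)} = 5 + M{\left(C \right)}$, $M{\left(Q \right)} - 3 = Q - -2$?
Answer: $180625$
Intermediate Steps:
$M{\left(Q \right)} = 5 + Q$ ($M{\left(Q \right)} = 3 + \left(Q - -2\right) = 3 + \left(Q + 2\right) = 3 + \left(2 + Q\right) = 5 + Q$)
$K{\left(C \right)} = 10 + C$ ($K{\left(C \right)} = 5 + \left(5 + C\right) = 10 + C$)
$\left(405 + K{\left(10 \right)}\right)^{2} = \left(405 + \left(10 + 10\right)\right)^{2} = \left(405 + 20\right)^{2} = 425^{2} = 180625$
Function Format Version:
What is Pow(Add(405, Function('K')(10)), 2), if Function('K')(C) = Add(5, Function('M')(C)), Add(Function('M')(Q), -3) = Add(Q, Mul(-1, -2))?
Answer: 180625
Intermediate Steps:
Function('M')(Q) = Add(5, Q) (Function('M')(Q) = Add(3, Add(Q, Mul(-1, -2))) = Add(3, Add(Q, 2)) = Add(3, Add(2, Q)) = Add(5, Q))
Function('K')(C) = Add(10, C) (Function('K')(C) = Add(5, Add(5, C)) = Add(10, C))
Pow(Add(405, Function('K')(10)), 2) = Pow(Add(405, Add(10, 10)), 2) = Pow(Add(405, 20), 2) = Pow(425, 2) = 180625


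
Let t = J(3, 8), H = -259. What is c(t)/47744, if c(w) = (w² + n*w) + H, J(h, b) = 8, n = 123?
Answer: 789/47744 ≈ 0.016526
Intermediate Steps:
t = 8
c(w) = -259 + w² + 123*w (c(w) = (w² + 123*w) - 259 = -259 + w² + 123*w)
c(t)/47744 = (-259 + 8² + 123*8)/47744 = (-259 + 64 + 984)*(1/47744) = 789*(1/47744) = 789/47744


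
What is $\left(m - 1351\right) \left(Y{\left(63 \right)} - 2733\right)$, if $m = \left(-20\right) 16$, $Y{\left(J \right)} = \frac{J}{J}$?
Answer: $4565172$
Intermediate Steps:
$Y{\left(J \right)} = 1$
$m = -320$
$\left(m - 1351\right) \left(Y{\left(63 \right)} - 2733\right) = \left(-320 - 1351\right) \left(1 - 2733\right) = \left(-1671\right) \left(-2732\right) = 4565172$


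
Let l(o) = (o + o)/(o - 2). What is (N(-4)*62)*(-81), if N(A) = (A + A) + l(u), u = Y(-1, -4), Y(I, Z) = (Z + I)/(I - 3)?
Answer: 56916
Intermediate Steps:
Y(I, Z) = (I + Z)/(-3 + I)
u = 5/4 (u = (-1 - 4)/(-3 - 1) = -5/(-4) = -¼*(-5) = 5/4 ≈ 1.2500)
l(o) = 2*o/(-2 + o) (l(o) = (2*o)/(-2 + o) = 2*o/(-2 + o))
N(A) = -10/3 + 2*A (N(A) = (A + A) + 2*(5/4)/(-2 + 5/4) = 2*A + 2*(5/4)/(-¾) = 2*A + 2*(5/4)*(-4/3) = 2*A - 10/3 = -10/3 + 2*A)
(N(-4)*62)*(-81) = ((-10/3 + 2*(-4))*62)*(-81) = ((-10/3 - 8)*62)*(-81) = -34/3*62*(-81) = -2108/3*(-81) = 56916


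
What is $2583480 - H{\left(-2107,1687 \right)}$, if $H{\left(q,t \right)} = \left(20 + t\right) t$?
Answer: $-296229$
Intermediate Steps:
$H{\left(q,t \right)} = t \left(20 + t\right)$
$2583480 - H{\left(-2107,1687 \right)} = 2583480 - 1687 \left(20 + 1687\right) = 2583480 - 1687 \cdot 1707 = 2583480 - 2879709 = -296229$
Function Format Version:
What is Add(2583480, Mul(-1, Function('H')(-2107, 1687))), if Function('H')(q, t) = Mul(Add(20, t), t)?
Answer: -296229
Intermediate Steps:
Function('H')(q, t) = Mul(t, Add(20, t))
Add(2583480, Mul(-1, Function('H')(-2107, 1687))) = Add(2583480, Mul(-1, Mul(1687, Add(20, 1687)))) = Add(2583480, Mul(-1, Mul(1687, 1707))) = Add(2583480, Mul(-1, 2879709)) = Add(2583480, -2879709) = -296229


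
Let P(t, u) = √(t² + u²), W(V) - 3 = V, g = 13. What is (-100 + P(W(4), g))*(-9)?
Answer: 900 - 9*√218 ≈ 767.12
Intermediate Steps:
W(V) = 3 + V
(-100 + P(W(4), g))*(-9) = (-100 + √((3 + 4)² + 13²))*(-9) = (-100 + √(7² + 169))*(-9) = (-100 + √(49 + 169))*(-9) = (-100 + √218)*(-9) = 900 - 9*√218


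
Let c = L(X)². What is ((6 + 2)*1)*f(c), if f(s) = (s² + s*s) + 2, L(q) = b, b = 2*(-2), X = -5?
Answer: 4112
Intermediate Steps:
b = -4
L(q) = -4
c = 16 (c = (-4)² = 16)
f(s) = 2 + 2*s² (f(s) = (s² + s²) + 2 = 2*s² + 2 = 2 + 2*s²)
((6 + 2)*1)*f(c) = ((6 + 2)*1)*(2 + 2*16²) = (8*1)*(2 + 2*256) = 8*(2 + 512) = 8*514 = 4112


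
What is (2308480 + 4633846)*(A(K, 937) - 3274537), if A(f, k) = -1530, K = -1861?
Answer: -22743525111842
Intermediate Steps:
(2308480 + 4633846)*(A(K, 937) - 3274537) = (2308480 + 4633846)*(-1530 - 3274537) = 6942326*(-3276067) = -22743525111842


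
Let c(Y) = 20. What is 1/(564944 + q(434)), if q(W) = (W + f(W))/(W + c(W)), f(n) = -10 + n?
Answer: 227/128242717 ≈ 1.7701e-6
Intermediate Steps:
q(W) = (-10 + 2*W)/(20 + W) (q(W) = (W + (-10 + W))/(W + 20) = (-10 + 2*W)/(20 + W))
1/(564944 + q(434)) = 1/(564944 + 2*(-5 + 434)/(20 + 434)) = 1/(564944 + 2*429/454) = 1/(564944 + 2*(1/454)*429) = 1/(564944 + 429/227) = 1/(128242717/227) = 227/128242717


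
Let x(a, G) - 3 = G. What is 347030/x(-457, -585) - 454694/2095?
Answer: -495829879/609645 ≈ -813.31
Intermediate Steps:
x(a, G) = 3 + G
347030/x(-457, -585) - 454694/2095 = 347030/(3 - 585) - 454694/2095 = 347030/(-582) - 454694*1/2095 = 347030*(-1/582) - 454694/2095 = -173515/291 - 454694/2095 = -495829879/609645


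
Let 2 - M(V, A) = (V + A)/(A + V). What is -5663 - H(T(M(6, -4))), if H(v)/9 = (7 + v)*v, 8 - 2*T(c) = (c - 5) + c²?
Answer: -25127/4 ≈ -6281.8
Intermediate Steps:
M(V, A) = 1 (M(V, A) = 2 - (V + A)/(A + V) = 2 - (A + V)/(A + V) = 2 - 1*1 = 2 - 1 = 1)
T(c) = 13/2 - c/2 - c²/2 (T(c) = 4 - ((c - 5) + c²)/2 = 4 - ((-5 + c) + c²)/2 = 4 - (-5 + c + c²)/2 = 4 + (5/2 - c/2 - c²/2) = 13/2 - c/2 - c²/2)
H(v) = 9*v*(7 + v) (H(v) = 9*((7 + v)*v) = 9*(v*(7 + v)) = 9*v*(7 + v))
-5663 - H(T(M(6, -4))) = -5663 - 9*(13/2 - ½*1 - ½*1²)*(7 + (13/2 - ½*1 - ½*1²)) = -5663 - 9*(13/2 - ½ - ½*1)*(7 + (13/2 - ½ - ½*1)) = -5663 - 9*(13/2 - ½ - ½)*(7 + (13/2 - ½ - ½)) = -5663 - 9*11*(7 + 11/2)/2 = -5663 - 9*11*25/(2*2) = -5663 - 1*2475/4 = -5663 - 2475/4 = -25127/4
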